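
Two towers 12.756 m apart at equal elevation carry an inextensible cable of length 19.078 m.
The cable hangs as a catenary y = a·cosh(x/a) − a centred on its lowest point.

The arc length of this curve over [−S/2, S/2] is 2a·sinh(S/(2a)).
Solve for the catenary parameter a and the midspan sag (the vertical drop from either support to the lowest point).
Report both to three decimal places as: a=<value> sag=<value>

a=3.947 sag=6.376

seed: a₀ = √(S³/(24(L−S))) = √(12.756³/(24·6.322)) = 3.698613
iter 1: u=1.724430  f(a)=+1.009e+00  f'(a)=-4.549e+00  a ← 3.698613 − (+1.009e+00/-4.549e+00) = 3.920484
iter 2: u=1.626840  f(a)=+9.796e-02  f'(a)=-3.706e+00  a ← 3.920484 − (+9.796e-02/-3.706e+00) = 3.946920
iter 3: u=1.615944  f(a)=+1.142e-03  f'(a)=-3.620e+00  a ← 3.946920 − (+1.142e-03/-3.620e+00) = 3.947235
iter 4: u=1.615815  f(a)=+1.590e-07  f'(a)=-3.619e+00  a ← 3.947235 − (+1.590e-07/-3.619e+00) = 3.947235
iter 5: u=1.615815  f(a)=+3.553e-15  f'(a)=-3.619e+00  a ← 3.947235 − (+3.553e-15/-3.619e+00) = 3.947235
converged: |Δa| < 1e-12 after 5 iterations
sag = a·(cosh(S/(2a)) − 1) = 3.947235·(cosh(1.615815) − 1) = 6.376194
T_max/T_min = cosh(S/(2a)) = 2.615357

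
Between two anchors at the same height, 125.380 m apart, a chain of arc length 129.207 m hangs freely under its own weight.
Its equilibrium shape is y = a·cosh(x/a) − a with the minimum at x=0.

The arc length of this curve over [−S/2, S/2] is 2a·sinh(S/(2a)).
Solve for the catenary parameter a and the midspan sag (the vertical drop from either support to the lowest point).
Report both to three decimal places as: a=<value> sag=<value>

a=147.156 sag=13.556

seed: a₀ = √(S³/(24(L−S))) = √(125.380³/(24·3.827)) = 146.489854
iter 1: u=0.427948  f(a)=+3.520e-02  f'(a)=-5.321e-02  a ← 146.489854 − (+3.520e-02/-5.321e-02) = 147.151294
iter 2: u=0.426024  f(a)=+2.398e-04  f'(a)=-5.249e-02  a ← 147.151294 − (+2.398e-04/-5.249e-02) = 147.155863
iter 3: u=0.426011  f(a)=+1.130e-08  f'(a)=-5.248e-02  a ← 147.155863 − (+1.130e-08/-5.248e-02) = 147.155863
iter 4: u=0.426011  f(a)=+2.842e-14  f'(a)=-5.248e-02  a ← 147.155863 − (+2.842e-14/-5.248e-02) = 147.155863
converged: |Δa| < 1e-12 after 4 iterations
sag = a·(cosh(S/(2a)) − 1) = 147.155863·(cosh(0.426011) − 1) = 13.556489
T_max/T_min = cosh(S/(2a)) = 1.092123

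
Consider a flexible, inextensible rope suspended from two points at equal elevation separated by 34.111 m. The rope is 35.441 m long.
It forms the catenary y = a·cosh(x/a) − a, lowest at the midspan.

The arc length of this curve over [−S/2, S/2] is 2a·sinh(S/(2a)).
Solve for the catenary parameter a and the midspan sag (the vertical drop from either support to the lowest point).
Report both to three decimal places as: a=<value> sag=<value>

seed: a₀ = √(S³/(24(L−S))) = √(34.111³/(24·1.330)) = 35.262268
iter 1: u=0.483676  f(a)=+1.564e-02  f'(a)=-7.721e-02  a ← 35.262268 − (+1.564e-02/-7.721e-02) = 35.464874
iter 2: u=0.480912  f(a)=+1.359e-04  f'(a)=-7.588e-02  a ← 35.464874 − (+1.359e-04/-7.588e-02) = 35.466664
iter 3: u=0.480888  f(a)=+1.045e-08  f'(a)=-7.587e-02  a ← 35.466664 − (+1.045e-08/-7.587e-02) = 35.466664
iter 4: u=0.480888  f(a)=+7.105e-15  f'(a)=-7.587e-02  a ← 35.466664 − (+7.105e-15/-7.587e-02) = 35.466664
converged: |Δa| < 1e-12 after 4 iterations
sag = a·(cosh(S/(2a)) − 1) = 35.466664·(cosh(0.480888) − 1) = 4.180535
T_max/T_min = cosh(S/(2a)) = 1.117872

a=35.467 sag=4.181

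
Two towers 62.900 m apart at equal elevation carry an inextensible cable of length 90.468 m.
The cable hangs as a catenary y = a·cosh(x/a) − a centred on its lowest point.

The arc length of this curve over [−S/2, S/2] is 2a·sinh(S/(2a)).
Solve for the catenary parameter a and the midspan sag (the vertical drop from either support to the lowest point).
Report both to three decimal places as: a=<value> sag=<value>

a=20.559 sag=29.128

seed: a₀ = √(S³/(24(L−S))) = √(62.900³/(24·27.568)) = 19.394015
iter 1: u=1.621634  f(a)=+3.860e+00  f'(a)=-3.664e+00  a ← 19.394015 − (+3.860e+00/-3.664e+00) = 20.447487
iter 2: u=1.538086  f(a)=+3.368e-01  f'(a)=-3.050e+00  a ← 20.447487 − (+3.368e-01/-3.050e+00) = 20.557917
iter 3: u=1.529824  f(a)=+3.107e-03  f'(a)=-2.994e+00  a ← 20.557917 − (+3.107e-03/-2.994e+00) = 20.558955
iter 4: u=1.529747  f(a)=+2.696e-07  f'(a)=-2.994e+00  a ← 20.558955 − (+2.696e-07/-2.994e+00) = 20.558955
iter 5: u=1.529747  f(a)=+0.000e+00  f'(a)=-2.994e+00  a ← 20.558955 − (+0.000e+00/-2.994e+00) = 20.558955
converged: |Δa| < 1e-12 after 5 iterations
sag = a·(cosh(S/(2a)) − 1) = 20.558955·(cosh(1.529747) − 1) = 29.127919
T_max/T_min = cosh(S/(2a)) = 2.416800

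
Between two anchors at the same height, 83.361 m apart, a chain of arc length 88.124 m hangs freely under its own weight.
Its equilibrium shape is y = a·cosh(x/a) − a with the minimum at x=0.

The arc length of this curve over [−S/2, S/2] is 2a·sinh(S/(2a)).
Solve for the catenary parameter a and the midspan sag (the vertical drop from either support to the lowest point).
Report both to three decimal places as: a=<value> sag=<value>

a=71.789 sag=12.444

seed: a₀ = √(S³/(24(L−S))) = √(83.361³/(24·4.763)) = 71.186635
iter 1: u=0.585510  f(a)=+8.231e-02  f'(a)=-1.385e-01  a ← 71.186635 − (+8.231e-02/-1.385e-01) = 71.781116
iter 2: u=0.580661  f(a)=+1.042e-03  f'(a)=-1.350e-01  a ← 71.781116 − (+1.042e-03/-1.350e-01) = 71.788840
iter 3: u=0.580599  f(a)=+1.720e-07  f'(a)=-1.349e-01  a ← 71.788840 − (+1.720e-07/-1.349e-01) = 71.788841
iter 4: u=0.580599  f(a)=+0.000e+00  f'(a)=-1.349e-01  a ← 71.788841 − (+0.000e+00/-1.349e-01) = 71.788841
converged: |Δa| < 1e-12 after 4 iterations
sag = a·(cosh(S/(2a)) − 1) = 71.788841·(cosh(0.580599) − 1) = 12.443561
T_max/T_min = cosh(S/(2a)) = 1.173336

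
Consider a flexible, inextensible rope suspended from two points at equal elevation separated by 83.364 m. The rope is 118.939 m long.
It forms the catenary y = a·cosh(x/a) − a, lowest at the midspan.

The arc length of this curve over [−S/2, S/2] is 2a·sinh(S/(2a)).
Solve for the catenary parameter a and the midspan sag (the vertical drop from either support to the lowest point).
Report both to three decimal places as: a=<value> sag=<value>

a=27.576 sag=37.976

seed: a₀ = √(S³/(24(L−S))) = √(83.364³/(24·35.575)) = 26.048921
iter 1: u=1.600143  f(a)=+4.842e+00  f'(a)=-3.498e+00  a ← 26.048921 − (+4.842e+00/-3.498e+00) = 27.433255
iter 2: u=1.519397  f(a)=+4.128e-01  f'(a)=-2.925e+00  a ← 27.433255 − (+4.128e-01/-2.925e+00) = 27.574391
iter 3: u=1.511620  f(a)=+3.617e-03  f'(a)=-2.874e+00  a ← 27.574391 − (+3.617e-03/-2.874e+00) = 27.575650
iter 4: u=1.511551  f(a)=+2.832e-07  f'(a)=-2.873e+00  a ← 27.575650 − (+2.832e-07/-2.873e+00) = 27.575650
iter 5: u=1.511551  f(a)=+1.421e-14  f'(a)=-2.873e+00  a ← 27.575650 − (+1.421e-14/-2.873e+00) = 27.575650
converged: |Δa| < 1e-12 after 5 iterations
sag = a·(cosh(S/(2a)) − 1) = 27.575650·(cosh(1.511551) − 1) = 37.976146
T_max/T_min = cosh(S/(2a)) = 2.377162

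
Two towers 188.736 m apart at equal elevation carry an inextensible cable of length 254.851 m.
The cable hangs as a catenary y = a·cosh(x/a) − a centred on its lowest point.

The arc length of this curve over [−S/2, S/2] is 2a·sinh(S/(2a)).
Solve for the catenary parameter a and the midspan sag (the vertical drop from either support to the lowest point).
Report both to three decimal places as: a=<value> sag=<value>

seed: a₀ = √(S³/(24(L−S))) = √(188.736³/(24·66.115)) = 65.091832
iter 1: u=1.449767  f(a)=+7.306e+00  f'(a)=-2.492e+00  a ← 65.091832 − (+7.306e+00/-2.492e+00) = 68.023986
iter 2: u=1.387275  f(a)=+5.227e-01  f'(a)=-2.147e+00  a ← 68.023986 − (+5.227e-01/-2.147e+00) = 68.267449
iter 3: u=1.382328  f(a)=+3.131e-03  f'(a)=-2.121e+00  a ← 68.267449 − (+3.131e-03/-2.121e+00) = 68.268925
iter 4: u=1.382298  f(a)=+1.138e-07  f'(a)=-2.121e+00  a ← 68.268925 − (+1.138e-07/-2.121e+00) = 68.268925
iter 5: u=1.382298  f(a)=-2.842e-14  f'(a)=-2.121e+00  a ← 68.268925 − (-2.842e-14/-2.121e+00) = 68.268925
converged: |Δa| < 1e-12 after 5 iterations
sag = a·(cosh(S/(2a)) − 1) = 68.268925·(cosh(1.382298) − 1) = 76.292149
T_max/T_min = cosh(S/(2a)) = 2.117524

a=68.269 sag=76.292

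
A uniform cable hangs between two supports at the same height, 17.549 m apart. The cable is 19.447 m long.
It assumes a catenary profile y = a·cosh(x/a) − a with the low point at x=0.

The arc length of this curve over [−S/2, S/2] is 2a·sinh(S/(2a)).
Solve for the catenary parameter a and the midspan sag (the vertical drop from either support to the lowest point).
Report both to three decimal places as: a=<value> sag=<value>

seed: a₀ = √(S³/(24(L−S))) = √(17.549³/(24·1.898)) = 10.892431
iter 1: u=0.805559  f(a)=+6.254e-02  f'(a)=-3.716e-01  a ← 10.892431 − (+6.254e-02/-3.716e-01) = 11.060719
iter 2: u=0.793303  f(a)=+1.479e-03  f'(a)=-3.543e-01  a ← 11.060719 − (+1.479e-03/-3.543e-01) = 11.064894
iter 3: u=0.793004  f(a)=+8.714e-07  f'(a)=-3.538e-01  a ← 11.064894 − (+8.714e-07/-3.538e-01) = 11.064896
iter 4: u=0.793003  f(a)=+3.020e-13  f'(a)=-3.538e-01  a ← 11.064896 − (+3.020e-13/-3.538e-01) = 11.064896
converged: |Δa| < 1e-12 after 4 iterations
sag = a·(cosh(S/(2a)) − 1) = 11.064896·(cosh(0.793003) − 1) = 3.665290
T_max/T_min = cosh(S/(2a)) = 1.331254

a=11.065 sag=3.665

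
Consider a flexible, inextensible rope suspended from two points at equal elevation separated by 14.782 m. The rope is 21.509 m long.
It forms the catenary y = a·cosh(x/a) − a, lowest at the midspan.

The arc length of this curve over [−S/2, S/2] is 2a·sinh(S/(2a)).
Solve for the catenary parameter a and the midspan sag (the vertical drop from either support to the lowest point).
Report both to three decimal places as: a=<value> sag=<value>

a=4.751 sag=7.006

seed: a₀ = √(S³/(24(L−S))) = √(14.782³/(24·6.727)) = 4.472841
iter 1: u=1.652417  f(a)=+9.804e-01  f'(a)=-3.914e+00  a ← 4.472841 − (+9.804e-01/-3.914e+00) = 4.723364
iter 2: u=1.564775  f(a)=+8.840e-02  f'(a)=-3.237e+00  a ← 4.723364 − (+8.840e-02/-3.237e+00) = 4.750675
iter 3: u=1.555779  f(a)=+8.760e-04  f'(a)=-3.173e+00  a ← 4.750675 − (+8.760e-04/-3.173e+00) = 4.750951
iter 4: u=1.555689  f(a)=+8.790e-08  f'(a)=-3.172e+00  a ← 4.750951 − (+8.790e-08/-3.172e+00) = 4.750951
iter 5: u=1.555689  f(a)=+0.000e+00  f'(a)=-3.172e+00  a ← 4.750951 − (+0.000e+00/-3.172e+00) = 4.750951
converged: |Δa| < 1e-12 after 5 iterations
sag = a·(cosh(S/(2a)) − 1) = 4.750951·(cosh(1.555689) − 1) = 7.006209
T_max/T_min = cosh(S/(2a)) = 2.474696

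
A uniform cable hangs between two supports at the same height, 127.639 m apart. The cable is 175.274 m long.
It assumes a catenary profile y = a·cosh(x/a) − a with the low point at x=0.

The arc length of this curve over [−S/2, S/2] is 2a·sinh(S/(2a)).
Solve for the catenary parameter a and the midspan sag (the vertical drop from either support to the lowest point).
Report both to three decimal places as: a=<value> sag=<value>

a=44.857 sag=53.593

seed: a₀ = √(S³/(24(L−S))) = √(127.639³/(24·47.635)) = 42.648758
iter 1: u=1.496398  f(a)=+5.627e+00  f'(a)=-2.776e+00  a ← 42.648758 − (+5.627e+00/-2.776e+00) = 44.675824
iter 2: u=1.428502  f(a)=+4.260e-01  f'(a)=-2.370e+00  a ← 44.675824 − (+4.260e-01/-2.370e+00) = 44.855582
iter 3: u=1.422777  f(a)=+2.884e-03  f'(a)=-2.338e+00  a ← 44.855582 − (+2.884e-03/-2.338e+00) = 44.856815
iter 4: u=1.422738  f(a)=+1.342e-07  f'(a)=-2.338e+00  a ← 44.856815 − (+1.342e-07/-2.338e+00) = 44.856816
iter 5: u=1.422738  f(a)=+0.000e+00  f'(a)=-2.338e+00  a ← 44.856816 − (+0.000e+00/-2.338e+00) = 44.856816
converged: |Δa| < 1e-12 after 5 iterations
sag = a·(cosh(S/(2a)) − 1) = 44.856816·(cosh(1.422738) − 1) = 53.593058
T_max/T_min = cosh(S/(2a)) = 2.194758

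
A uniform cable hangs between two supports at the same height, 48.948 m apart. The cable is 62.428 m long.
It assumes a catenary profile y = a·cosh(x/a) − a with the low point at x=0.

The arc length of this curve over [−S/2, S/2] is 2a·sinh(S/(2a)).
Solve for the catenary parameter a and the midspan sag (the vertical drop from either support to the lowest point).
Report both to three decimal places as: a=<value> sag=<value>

a=19.781 sag=17.173

seed: a₀ = √(S³/(24(L−S))) = √(48.948³/(24·13.480)) = 19.039339
iter 1: u=1.285444  f(a)=+1.159e+00  f'(a)=-1.664e+00  a ← 19.039339 − (+1.159e+00/-1.664e+00) = 19.735474
iter 2: u=1.240102  f(a)=+6.657e-02  f'(a)=-1.478e+00  a ← 19.735474 − (+6.657e-02/-1.478e+00) = 19.780516
iter 3: u=1.237278  f(a)=+2.495e-04  f'(a)=-1.467e+00  a ← 19.780516 − (+2.495e-04/-1.467e+00) = 19.780686
iter 4: u=1.237267  f(a)=+3.532e-09  f'(a)=-1.467e+00  a ← 19.780686 − (+3.532e-09/-1.467e+00) = 19.780686
iter 5: u=1.237267  f(a)=+7.105e-15  f'(a)=-1.467e+00  a ← 19.780686 − (+7.105e-15/-1.467e+00) = 19.780686
converged: |Δa| < 1e-12 after 5 iterations
sag = a·(cosh(S/(2a)) − 1) = 19.780686·(cosh(1.237267) − 1) = 17.173195
T_max/T_min = cosh(S/(2a)) = 1.868180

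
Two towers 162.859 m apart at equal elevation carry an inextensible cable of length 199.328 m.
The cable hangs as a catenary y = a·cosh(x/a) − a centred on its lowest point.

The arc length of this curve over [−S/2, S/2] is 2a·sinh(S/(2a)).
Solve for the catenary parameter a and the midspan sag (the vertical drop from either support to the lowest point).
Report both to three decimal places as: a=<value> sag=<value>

seed: a₀ = √(S³/(24(L−S))) = √(162.859³/(24·36.469)) = 70.250610
iter 1: u=1.159129  f(a)=+2.530e+00  f'(a)=-1.185e+00  a ← 70.250610 − (+2.530e+00/-1.185e+00) = 72.386159
iter 2: u=1.124932  f(a)=+1.199e-01  f'(a)=-1.075e+00  a ← 72.386159 − (+1.199e-01/-1.075e+00) = 72.497762
iter 3: u=1.123200  f(a)=+2.993e-04  f'(a)=-1.069e+00  a ← 72.497762 − (+2.993e-04/-1.069e+00) = 72.498042
iter 4: u=1.123196  f(a)=+1.874e-09  f'(a)=-1.069e+00  a ← 72.498042 − (+1.874e-09/-1.069e+00) = 72.498042
iter 5: u=1.123196  f(a)=-5.684e-14  f'(a)=-1.069e+00  a ← 72.498042 − (-5.684e-14/-1.069e+00) = 72.498042
converged: |Δa| < 1e-12 after 5 iterations
sag = a·(cosh(S/(2a)) − 1) = 72.498042·(cosh(1.123196) − 1) = 50.745128
T_max/T_min = cosh(S/(2a)) = 1.699952

a=72.498 sag=50.745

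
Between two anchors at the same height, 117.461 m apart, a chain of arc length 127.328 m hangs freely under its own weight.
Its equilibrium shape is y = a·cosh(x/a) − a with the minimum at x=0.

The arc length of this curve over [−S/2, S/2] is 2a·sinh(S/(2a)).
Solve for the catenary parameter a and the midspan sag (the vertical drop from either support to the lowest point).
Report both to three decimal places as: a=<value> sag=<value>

a=83.749 sag=21.451

seed: a₀ = √(S³/(24(L−S))) = √(117.461³/(24·9.867)) = 82.726063
iter 1: u=0.709940  f(a)=+2.517e-01  f'(a)=-2.508e-01  a ← 82.726063 − (+2.517e-01/-2.508e-01) = 83.729542
iter 2: u=0.701431  f(a)=+4.652e-03  f'(a)=-2.416e-01  a ← 83.729542 − (+4.652e-03/-2.416e-01) = 83.748799
iter 3: u=0.701270  f(a)=+1.656e-06  f'(a)=-2.414e-01  a ← 83.748799 − (+1.656e-06/-2.414e-01) = 83.748805
iter 4: u=0.701270  f(a)=+2.132e-13  f'(a)=-2.414e-01  a ← 83.748805 − (+2.132e-13/-2.414e-01) = 83.748805
converged: |Δa| < 1e-12 after 4 iterations
sag = a·(cosh(S/(2a)) − 1) = 83.748805·(cosh(0.701270) − 1) = 21.450849
T_max/T_min = cosh(S/(2a)) = 1.256133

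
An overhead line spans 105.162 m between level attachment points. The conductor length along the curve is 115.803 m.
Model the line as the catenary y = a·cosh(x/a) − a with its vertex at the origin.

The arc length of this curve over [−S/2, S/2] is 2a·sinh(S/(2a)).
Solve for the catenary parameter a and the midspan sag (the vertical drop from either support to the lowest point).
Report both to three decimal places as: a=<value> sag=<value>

seed: a₀ = √(S³/(24(L−S))) = √(105.162³/(24·10.641)) = 67.482539
iter 1: u=0.779179  f(a)=+3.277e-01  f'(a)=-3.349e-01  a ← 67.482539 − (+3.277e-01/-3.349e-01) = 68.461013
iter 2: u=0.768043  f(a)=+7.264e-03  f'(a)=-3.202e-01  a ← 68.461013 − (+7.264e-03/-3.202e-01) = 68.483697
iter 3: u=0.767789  f(a)=+3.748e-06  f'(a)=-3.199e-01  a ← 68.483697 − (+3.748e-06/-3.199e-01) = 68.483708
iter 4: u=0.767788  f(a)=+9.948e-13  f'(a)=-3.199e-01  a ← 68.483708 − (+9.948e-13/-3.199e-01) = 68.483708
converged: |Δa| < 1e-12 after 4 iterations
sag = a·(cosh(S/(2a)) − 1) = 68.483708·(cosh(0.767788) − 1) = 21.196847
T_max/T_min = cosh(S/(2a)) = 1.309517

a=68.484 sag=21.197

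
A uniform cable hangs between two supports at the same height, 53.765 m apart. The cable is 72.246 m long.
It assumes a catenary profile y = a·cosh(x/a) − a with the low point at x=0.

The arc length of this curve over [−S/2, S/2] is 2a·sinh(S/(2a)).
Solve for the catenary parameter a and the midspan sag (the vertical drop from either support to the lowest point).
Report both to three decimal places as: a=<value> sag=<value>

seed: a₀ = √(S³/(24(L−S))) = √(53.765³/(24·18.481)) = 18.718934
iter 1: u=1.436113  f(a)=+2.002e+00  f'(a)=-2.413e+00  a ← 18.718934 − (+2.002e+00/-2.413e+00) = 19.548650
iter 2: u=1.375159  f(a)=+1.408e-01  f'(a)=-2.084e+00  a ← 19.548650 − (+1.408e-01/-2.084e+00) = 19.616202
iter 3: u=1.370423  f(a)=+8.130e-04  f'(a)=-2.060e+00  a ← 19.616202 − (+8.130e-04/-2.060e+00) = 19.616597
iter 4: u=1.370396  f(a)=+2.745e-08  f'(a)=-2.060e+00  a ← 19.616597 − (+2.745e-08/-2.060e+00) = 19.616597
iter 5: u=1.370396  f(a)=+0.000e+00  f'(a)=-2.060e+00  a ← 19.616597 − (+0.000e+00/-2.060e+00) = 19.616597
converged: |Δa| < 1e-12 after 5 iterations
sag = a·(cosh(S/(2a)) − 1) = 19.616597·(cosh(1.370396) − 1) = 21.489145
T_max/T_min = cosh(S/(2a)) = 2.095457

a=19.617 sag=21.489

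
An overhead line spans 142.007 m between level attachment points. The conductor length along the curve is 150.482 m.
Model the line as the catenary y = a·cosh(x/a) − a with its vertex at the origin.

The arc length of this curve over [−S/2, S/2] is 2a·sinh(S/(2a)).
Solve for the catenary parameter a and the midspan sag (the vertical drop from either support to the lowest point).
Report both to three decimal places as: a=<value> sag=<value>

seed: a₀ = √(S³/(24(L−S))) = √(142.007³/(24·8.475)) = 118.655850
iter 1: u=0.598399  f(a)=+1.530e-01  f'(a)=-1.480e-01  a ← 118.655850 − (+1.530e-01/-1.480e-01) = 119.689666
iter 2: u=0.593230  f(a)=+2.023e-03  f'(a)=-1.441e-01  a ← 119.689666 − (+2.023e-03/-1.441e-01) = 119.703701
iter 3: u=0.593160  f(a)=+3.641e-07  f'(a)=-1.441e-01  a ← 119.703701 − (+3.641e-07/-1.441e-01) = 119.703704
iter 4: u=0.593160  f(a)=-2.842e-14  f'(a)=-1.441e-01  a ← 119.703704 − (-2.842e-14/-1.441e-01) = 119.703704
converged: |Δa| < 1e-12 after 4 iterations
sag = a·(cosh(S/(2a)) − 1) = 119.703704·(cosh(0.593160) − 1) = 21.682946
T_max/T_min = cosh(S/(2a)) = 1.181138

a=119.704 sag=21.683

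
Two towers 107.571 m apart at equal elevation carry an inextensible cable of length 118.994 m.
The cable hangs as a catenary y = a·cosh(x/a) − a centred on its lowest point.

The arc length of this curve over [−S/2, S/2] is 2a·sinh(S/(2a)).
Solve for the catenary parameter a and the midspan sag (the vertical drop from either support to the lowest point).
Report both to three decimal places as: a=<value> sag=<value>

a=68.430 sag=22.248

seed: a₀ = √(S³/(24(L−S))) = √(107.571³/(24·11.423)) = 67.382497
iter 1: u=0.798212  f(a)=+3.695e-01  f'(a)=-3.611e-01  a ← 67.382497 − (+3.695e-01/-3.611e-01) = 68.405546
iter 2: u=0.786274  f(a)=+8.583e-03  f'(a)=-3.445e-01  a ← 68.405546 − (+8.583e-03/-3.445e-01) = 68.430456
iter 3: u=0.785988  f(a)=+4.876e-06  f'(a)=-3.442e-01  a ← 68.430456 − (+4.876e-06/-3.442e-01) = 68.430470
iter 4: u=0.785988  f(a)=+1.577e-12  f'(a)=-3.442e-01  a ← 68.430470 − (+1.577e-12/-3.442e-01) = 68.430470
converged: |Δa| < 1e-12 after 4 iterations
sag = a·(cosh(S/(2a)) − 1) = 68.430470·(cosh(0.785988) − 1) = 22.248206
T_max/T_min = cosh(S/(2a)) = 1.325121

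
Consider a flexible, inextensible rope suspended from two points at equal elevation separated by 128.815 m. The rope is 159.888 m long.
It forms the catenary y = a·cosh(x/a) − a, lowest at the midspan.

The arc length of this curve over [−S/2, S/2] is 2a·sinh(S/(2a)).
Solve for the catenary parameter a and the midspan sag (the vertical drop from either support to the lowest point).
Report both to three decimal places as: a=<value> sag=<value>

a=55.375 sag=41.874

seed: a₀ = √(S³/(24(L−S))) = √(128.815³/(24·31.073)) = 53.536804
iter 1: u=1.203051  f(a)=+2.328e+00  f'(a)=-1.338e+00  a ← 53.536804 − (+2.328e+00/-1.338e+00) = 55.276842
iter 2: u=1.165181  f(a)=+1.183e-01  f'(a)=-1.205e+00  a ← 55.276842 − (+1.183e-01/-1.205e+00) = 55.375025
iter 3: u=1.163115  f(a)=+3.418e-04  f'(a)=-1.198e+00  a ← 55.375025 − (+3.418e-04/-1.198e+00) = 55.375310
iter 4: u=1.163109  f(a)=+2.871e-09  f'(a)=-1.198e+00  a ← 55.375310 − (+2.871e-09/-1.198e+00) = 55.375310
iter 5: u=1.163109  f(a)=+2.842e-14  f'(a)=-1.198e+00  a ← 55.375310 − (+2.842e-14/-1.198e+00) = 55.375310
converged: |Δa| < 1e-12 after 5 iterations
sag = a·(cosh(S/(2a)) − 1) = 55.375310·(cosh(1.163109) − 1) = 41.874205
T_max/T_min = cosh(S/(2a)) = 1.756189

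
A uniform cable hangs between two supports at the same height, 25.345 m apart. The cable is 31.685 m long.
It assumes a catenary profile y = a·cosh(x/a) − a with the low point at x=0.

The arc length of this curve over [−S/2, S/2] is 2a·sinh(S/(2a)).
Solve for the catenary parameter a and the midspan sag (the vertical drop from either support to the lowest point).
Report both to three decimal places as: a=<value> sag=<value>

a=10.712 sag=8.412

seed: a₀ = √(S³/(24(L−S))) = √(25.345³/(24·6.340)) = 10.343992
iter 1: u=1.225107  f(a)=+4.931e-01  f'(a)=-1.420e+00  a ← 10.343992 − (+4.931e-01/-1.420e+00) = 10.691287
iter 2: u=1.185311  f(a)=+2.592e-02  f'(a)=-1.274e+00  a ← 10.691287 − (+2.592e-02/-1.274e+00) = 10.711632
iter 3: u=1.183060  f(a)=+8.044e-05  f'(a)=-1.266e+00  a ← 10.711632 − (+8.044e-05/-1.266e+00) = 10.711696
iter 4: u=1.183053  f(a)=+7.799e-10  f'(a)=-1.266e+00  a ← 10.711696 − (+7.799e-10/-1.266e+00) = 10.711696
iter 5: u=1.183053  f(a)=+3.553e-15  f'(a)=-1.266e+00  a ← 10.711696 − (+3.553e-15/-1.266e+00) = 10.711696
converged: |Δa| < 1e-12 after 5 iterations
sag = a·(cosh(S/(2a)) − 1) = 10.711696·(cosh(1.183053) − 1) = 8.412248
T_max/T_min = cosh(S/(2a)) = 1.785333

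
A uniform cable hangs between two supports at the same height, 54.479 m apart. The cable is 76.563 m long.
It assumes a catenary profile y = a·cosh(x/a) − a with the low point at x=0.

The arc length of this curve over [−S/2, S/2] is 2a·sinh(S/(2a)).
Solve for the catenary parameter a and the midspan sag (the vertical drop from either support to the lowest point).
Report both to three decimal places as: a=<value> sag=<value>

a=18.443 sag=24.050

seed: a₀ = √(S³/(24(L−S))) = √(54.479³/(24·22.084)) = 17.466231
iter 1: u=1.559552  f(a)=+2.847e+00  f'(a)=-3.200e+00  a ← 17.466231 − (+2.847e+00/-3.200e+00) = 18.355853
iter 2: u=1.483968  f(a)=+2.319e-01  f'(a)=-2.698e+00  a ← 18.355853 − (+2.319e-01/-2.698e+00) = 18.441828
iter 3: u=1.477050  f(a)=+1.842e-03  f'(a)=-2.655e+00  a ← 18.441828 − (+1.842e-03/-2.655e+00) = 18.442522
iter 4: u=1.476994  f(a)=+1.182e-07  f'(a)=-2.655e+00  a ← 18.442522 − (+1.182e-07/-2.655e+00) = 18.442522
iter 5: u=1.476994  f(a)=+0.000e+00  f'(a)=-2.655e+00  a ← 18.442522 − (+0.000e+00/-2.655e+00) = 18.442522
converged: |Δa| < 1e-12 after 5 iterations
sag = a·(cosh(S/(2a)) − 1) = 18.442522·(cosh(1.476994) − 1) = 24.049829
T_max/T_min = cosh(S/(2a)) = 2.304042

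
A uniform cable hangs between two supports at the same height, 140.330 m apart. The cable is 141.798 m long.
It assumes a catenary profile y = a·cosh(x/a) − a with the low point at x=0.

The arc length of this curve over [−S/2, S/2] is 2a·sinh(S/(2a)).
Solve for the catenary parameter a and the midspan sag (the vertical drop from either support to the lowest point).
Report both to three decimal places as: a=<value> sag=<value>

seed: a₀ = √(S³/(24(L−S))) = √(140.330³/(24·1.468)) = 280.063904
iter 1: u=0.250532  f(a)=+4.614e-03  f'(a)=-1.055e-02  a ← 280.063904 − (+4.614e-03/-1.055e-02) = 280.501275
iter 2: u=0.250141  f(a)=+1.083e-05  f'(a)=-1.050e-02  a ← 280.501275 − (+1.083e-05/-1.050e-02) = 280.502307
iter 3: u=0.250141  f(a)=+6.000e-11  f'(a)=-1.050e-02  a ← 280.502307 − (+6.000e-11/-1.050e-02) = 280.502307
iter 4: u=0.250141  f(a)=+2.842e-14  f'(a)=-1.050e-02  a ← 280.502307 − (+2.842e-14/-1.050e-02) = 280.502307
converged: |Δa| < 1e-12 after 4 iterations
sag = a·(cosh(S/(2a)) − 1) = 280.502307·(cosh(0.250141) − 1) = 8.821409
T_max/T_min = cosh(S/(2a)) = 1.031449

a=280.502 sag=8.821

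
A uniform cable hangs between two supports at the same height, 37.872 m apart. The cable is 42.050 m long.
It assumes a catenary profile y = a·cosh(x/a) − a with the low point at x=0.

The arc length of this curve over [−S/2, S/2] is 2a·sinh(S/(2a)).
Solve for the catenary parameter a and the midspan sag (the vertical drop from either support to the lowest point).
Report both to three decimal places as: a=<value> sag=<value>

seed: a₀ = √(S³/(24(L−S))) = √(37.872³/(24·4.178)) = 23.274884
iter 1: u=0.813581  f(a)=+1.405e-01  f'(a)=-3.833e-01  a ← 23.274884 − (+1.405e-01/-3.833e-01) = 23.641323
iter 2: u=0.800970  f(a)=+3.386e-03  f'(a)=-3.651e-01  a ← 23.641323 − (+3.386e-03/-3.651e-01) = 23.650599
iter 3: u=0.800656  f(a)=+2.075e-06  f'(a)=-3.646e-01  a ← 23.650599 − (+2.075e-06/-3.646e-01) = 23.650605
iter 4: u=0.800656  f(a)=+7.745e-13  f'(a)=-3.646e-01  a ← 23.650605 − (+7.745e-13/-3.646e-01) = 23.650605
converged: |Δa| < 1e-12 after 4 iterations
sag = a·(cosh(S/(2a)) − 1) = 23.650605·(cosh(0.800656) − 1) = 7.994327
T_max/T_min = cosh(S/(2a)) = 1.338018

a=23.651 sag=7.994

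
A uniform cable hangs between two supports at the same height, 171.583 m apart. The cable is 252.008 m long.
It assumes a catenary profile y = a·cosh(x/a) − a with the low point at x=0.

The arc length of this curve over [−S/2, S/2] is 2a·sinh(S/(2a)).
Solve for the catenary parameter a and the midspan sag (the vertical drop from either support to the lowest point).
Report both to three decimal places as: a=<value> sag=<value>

seed: a₀ = √(S³/(24(L−S))) = √(171.583³/(24·80.425)) = 51.157608
iter 1: u=1.677004  f(a)=+1.210e+01  f'(a)=-4.122e+00  a ← 51.157608 − (+1.210e+01/-4.122e+00) = 54.092247
iter 2: u=1.586022  f(a)=+1.119e+00  f'(a)=-3.392e+00  a ← 54.092247 − (+1.119e+00/-3.392e+00) = 54.422159
iter 3: u=1.576408  f(a)=+1.173e-02  f'(a)=-3.321e+00  a ← 54.422159 − (+1.173e-02/-3.321e+00) = 54.425691
iter 4: u=1.576305  f(a)=+1.319e-06  f'(a)=-3.320e+00  a ← 54.425691 − (+1.319e-06/-3.320e+00) = 54.425691
iter 5: u=1.576305  f(a)=+0.000e+00  f'(a)=-3.320e+00  a ← 54.425691 − (+0.000e+00/-3.320e+00) = 54.425691
converged: |Δa| < 1e-12 after 5 iterations
sag = a·(cosh(S/(2a)) − 1) = 54.425691·(cosh(1.576305) − 1) = 82.830142
T_max/T_min = cosh(S/(2a)) = 2.521894

a=54.426 sag=82.830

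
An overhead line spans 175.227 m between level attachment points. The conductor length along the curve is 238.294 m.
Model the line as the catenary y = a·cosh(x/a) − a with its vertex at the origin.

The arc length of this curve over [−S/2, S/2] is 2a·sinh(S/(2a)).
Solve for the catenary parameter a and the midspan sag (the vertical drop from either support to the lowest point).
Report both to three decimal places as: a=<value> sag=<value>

a=62.605 sag=71.989

seed: a₀ = √(S³/(24(L−S))) = √(175.227³/(24·63.067)) = 59.620393
iter 1: u=1.469522  f(a)=+7.170e+00  f'(a)=-2.609e+00  a ← 59.620393 − (+7.170e+00/-2.609e+00) = 62.368584
iter 2: u=1.404770  f(a)=+5.256e-01  f'(a)=-2.239e+00  a ← 62.368584 − (+5.256e-01/-2.239e+00) = 62.603280
iter 3: u=1.399503  f(a)=+3.318e-03  f'(a)=-2.211e+00  a ← 62.603280 − (+3.318e-03/-2.211e+00) = 62.604781
iter 4: u=1.399470  f(a)=+1.340e-07  f'(a)=-2.211e+00  a ← 62.604781 − (+1.340e-07/-2.211e+00) = 62.604781
iter 5: u=1.399470  f(a)=+2.842e-14  f'(a)=-2.211e+00  a ← 62.604781 − (+2.842e-14/-2.211e+00) = 62.604781
converged: |Δa| < 1e-12 after 5 iterations
sag = a·(cosh(S/(2a)) − 1) = 62.604781·(cosh(1.399470) − 1) = 71.988556
T_max/T_min = cosh(S/(2a)) = 2.149889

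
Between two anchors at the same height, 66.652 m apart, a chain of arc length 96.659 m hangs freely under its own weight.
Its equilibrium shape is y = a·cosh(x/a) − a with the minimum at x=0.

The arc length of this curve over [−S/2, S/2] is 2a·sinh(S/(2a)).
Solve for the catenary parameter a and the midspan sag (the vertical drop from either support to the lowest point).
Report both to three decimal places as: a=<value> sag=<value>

seed: a₀ = √(S³/(24(L−S))) = √(66.652³/(24·30.007)) = 20.276961
iter 1: u=1.643540  f(a)=+4.323e+00  f'(a)=-3.840e+00  a ← 20.276961 − (+4.323e+00/-3.840e+00) = 21.402772
iter 2: u=1.557088  f(a)=+3.862e-01  f'(a)=-3.182e+00  a ← 21.402772 − (+3.862e-01/-3.182e+00) = 21.524131
iter 3: u=1.548309  f(a)=+3.749e-03  f'(a)=-3.121e+00  a ← 21.524131 − (+3.749e-03/-3.121e+00) = 21.525332
iter 4: u=1.548222  f(a)=+3.609e-07  f'(a)=-3.120e+00  a ← 21.525332 − (+3.609e-07/-3.120e+00) = 21.525332
iter 5: u=1.548222  f(a)=-1.421e-14  f'(a)=-3.120e+00  a ← 21.525332 − (-1.421e-14/-3.120e+00) = 21.525332
converged: |Δa| < 1e-12 after 5 iterations
sag = a·(cosh(S/(2a)) − 1) = 21.525332·(cosh(1.548222) − 1) = 31.381005
T_max/T_min = cosh(S/(2a)) = 2.457864

a=21.525 sag=31.381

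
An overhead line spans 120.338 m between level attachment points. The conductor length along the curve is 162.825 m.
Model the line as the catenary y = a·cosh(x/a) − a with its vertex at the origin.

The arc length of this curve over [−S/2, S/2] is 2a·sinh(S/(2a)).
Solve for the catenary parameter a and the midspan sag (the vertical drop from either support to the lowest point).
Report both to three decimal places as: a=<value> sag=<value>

a=43.373 sag=48.873

seed: a₀ = √(S³/(24(L−S))) = √(120.338³/(24·42.487)) = 41.340005
iter 1: u=1.455467  f(a)=+4.734e+00  f'(a)=-2.525e+00  a ← 41.340005 − (+4.734e+00/-2.525e+00) = 43.214706
iter 2: u=1.392327  f(a)=+3.411e-01  f'(a)=-2.173e+00  a ← 43.214706 − (+3.411e-01/-2.173e+00) = 43.371641
iter 3: u=1.387289  f(a)=+2.074e-03  f'(a)=-2.147e+00  a ← 43.371641 − (+2.074e-03/-2.147e+00) = 43.372607
iter 4: u=1.387258  f(a)=+7.775e-08  f'(a)=-2.147e+00  a ← 43.372607 − (+7.775e-08/-2.147e+00) = 43.372607
iter 5: u=1.387258  f(a)=+2.842e-14  f'(a)=-2.147e+00  a ← 43.372607 − (+2.842e-14/-2.147e+00) = 43.372607
converged: |Δa| < 1e-12 after 5 iterations
sag = a·(cosh(S/(2a)) − 1) = 43.372607·(cosh(1.387258) − 1) = 48.872600
T_max/T_min = cosh(S/(2a)) = 2.126808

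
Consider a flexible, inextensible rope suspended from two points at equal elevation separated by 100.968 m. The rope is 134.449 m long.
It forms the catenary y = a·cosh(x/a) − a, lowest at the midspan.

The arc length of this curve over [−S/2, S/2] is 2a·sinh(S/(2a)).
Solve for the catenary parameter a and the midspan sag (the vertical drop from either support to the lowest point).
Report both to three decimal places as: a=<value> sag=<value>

seed: a₀ = √(S³/(24(L−S))) = √(100.968³/(24·33.481)) = 35.790750
iter 1: u=1.410532  f(a)=+3.493e+00  f'(a)=-2.271e+00  a ← 35.790750 − (+3.493e+00/-2.271e+00) = 37.329058
iter 2: u=1.352405  f(a)=+2.378e-01  f'(a)=-1.971e+00  a ← 37.329058 − (+2.378e-01/-1.971e+00) = 37.449714
iter 3: u=1.348048  f(a)=+1.281e-03  f'(a)=-1.950e+00  a ← 37.449714 − (+1.281e-03/-1.950e+00) = 37.450371
iter 4: u=1.348024  f(a)=+3.757e-08  f'(a)=-1.950e+00  a ← 37.450371 − (+3.757e-08/-1.950e+00) = 37.450371
iter 5: u=1.348024  f(a)=-2.842e-14  f'(a)=-1.950e+00  a ← 37.450371 − (-2.842e-14/-1.950e+00) = 37.450371
converged: |Δa| < 1e-12 after 5 iterations
sag = a·(cosh(S/(2a)) − 1) = 37.450371·(cosh(1.348024) − 1) = 39.501976
T_max/T_min = cosh(S/(2a)) = 2.054782

a=37.450 sag=39.502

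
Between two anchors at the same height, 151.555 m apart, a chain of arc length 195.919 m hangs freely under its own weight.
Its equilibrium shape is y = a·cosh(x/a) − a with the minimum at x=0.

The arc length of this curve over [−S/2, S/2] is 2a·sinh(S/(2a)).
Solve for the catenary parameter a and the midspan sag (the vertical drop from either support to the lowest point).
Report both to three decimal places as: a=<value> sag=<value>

seed: a₀ = √(S³/(24(L−S))) = √(151.555³/(24·44.364)) = 57.178721
iter 1: u=1.325274  f(a)=+4.063e+00  f'(a)=-1.842e+00  a ← 57.178721 − (+4.063e+00/-1.842e+00) = 59.384452
iter 2: u=1.276049  f(a)=+2.469e-01  f'(a)=-1.624e+00  a ← 59.384452 − (+2.469e-01/-1.624e+00) = 59.536476
iter 3: u=1.272791  f(a)=+1.043e-03  f'(a)=-1.611e+00  a ← 59.536476 − (+1.043e-03/-1.611e+00) = 59.537124
iter 4: u=1.272777  f(a)=+1.876e-08  f'(a)=-1.611e+00  a ← 59.537124 − (+1.876e-08/-1.611e+00) = 59.537124
iter 5: u=1.272777  f(a)=+2.842e-14  f'(a)=-1.611e+00  a ← 59.537124 − (+2.842e-14/-1.611e+00) = 59.537124
converged: |Δa| < 1e-12 after 5 iterations
sag = a·(cosh(S/(2a)) − 1) = 59.537124·(cosh(1.272777) − 1) = 55.095911
T_max/T_min = cosh(S/(2a)) = 1.925404

a=59.537 sag=55.096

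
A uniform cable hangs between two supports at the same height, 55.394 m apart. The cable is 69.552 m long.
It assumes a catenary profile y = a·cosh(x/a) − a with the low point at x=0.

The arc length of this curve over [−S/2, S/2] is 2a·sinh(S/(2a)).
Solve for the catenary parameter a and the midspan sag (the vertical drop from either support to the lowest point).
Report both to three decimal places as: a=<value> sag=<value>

a=23.177 sag=18.614

seed: a₀ = √(S³/(24(L−S))) = √(55.394³/(24·14.158)) = 22.365959
iter 1: u=1.238355  f(a)=+1.126e+00  f'(a)=-1.471e+00  a ← 22.365959 − (+1.126e+00/-1.471e+00) = 23.131412
iter 2: u=1.197376  f(a)=+6.039e-02  f'(a)=-1.317e+00  a ← 23.131412 − (+6.039e-02/-1.317e+00) = 23.177262
iter 3: u=1.195007  f(a)=+1.955e-04  f'(a)=-1.309e+00  a ← 23.177262 − (+1.955e-04/-1.309e+00) = 23.177411
iter 4: u=1.195000  f(a)=+2.063e-09  f'(a)=-1.309e+00  a ← 23.177411 − (+2.063e-09/-1.309e+00) = 23.177411
iter 5: u=1.195000  f(a)=+1.421e-14  f'(a)=-1.309e+00  a ← 23.177411 − (+1.421e-14/-1.309e+00) = 23.177411
converged: |Δa| < 1e-12 after 5 iterations
sag = a·(cosh(S/(2a)) − 1) = 23.177411·(cosh(1.195000) − 1) = 18.614485
T_max/T_min = cosh(S/(2a)) = 1.803130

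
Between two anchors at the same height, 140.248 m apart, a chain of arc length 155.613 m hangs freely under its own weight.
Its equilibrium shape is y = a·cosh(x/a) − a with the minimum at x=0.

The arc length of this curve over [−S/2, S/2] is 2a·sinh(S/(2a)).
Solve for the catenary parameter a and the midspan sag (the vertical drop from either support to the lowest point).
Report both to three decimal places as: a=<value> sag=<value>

seed: a₀ = √(S³/(24(L−S))) = √(140.248³/(24·15.365)) = 86.491437
iter 1: u=0.810762  f(a)=+5.130e-01  f'(a)=-3.792e-01  a ← 86.491437 − (+5.130e-01/-3.792e-01) = 87.844199
iter 2: u=0.798277  f(a)=+1.228e-02  f'(a)=-3.612e-01  a ← 87.844199 − (+1.228e-02/-3.612e-01) = 87.878200
iter 3: u=0.797968  f(a)=+7.425e-06  f'(a)=-3.608e-01  a ← 87.878200 − (+7.425e-06/-3.608e-01) = 87.878220
iter 4: u=0.797968  f(a)=+2.728e-12  f'(a)=-3.608e-01  a ← 87.878220 − (+2.728e-12/-3.608e-01) = 87.878220
converged: |Δa| < 1e-12 after 4 iterations
sag = a·(cosh(S/(2a)) − 1) = 87.878220·(cosh(0.797968) − 1) = 29.494830
T_max/T_min = cosh(S/(2a)) = 1.335633

a=87.878 sag=29.495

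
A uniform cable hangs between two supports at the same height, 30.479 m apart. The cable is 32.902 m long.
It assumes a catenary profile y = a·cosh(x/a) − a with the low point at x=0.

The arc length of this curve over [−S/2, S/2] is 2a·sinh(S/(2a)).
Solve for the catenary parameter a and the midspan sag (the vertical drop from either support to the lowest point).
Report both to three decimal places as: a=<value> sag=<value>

a=22.324 sag=5.407

seed: a₀ = √(S³/(24(L−S))) = √(30.479³/(24·2.423)) = 22.065753
iter 1: u=0.690640  f(a)=+5.845e-02  f'(a)=-2.303e-01  a ← 22.065753 − (+5.845e-02/-2.303e-01) = 22.319571
iter 2: u=0.682786  f(a)=+1.024e-03  f'(a)=-2.223e-01  a ← 22.319571 − (+1.024e-03/-2.223e-01) = 22.324177
iter 3: u=0.682646  f(a)=+3.265e-07  f'(a)=-2.221e-01  a ← 22.324177 − (+3.265e-07/-2.221e-01) = 22.324179
iter 4: u=0.682645  f(a)=+3.553e-14  f'(a)=-2.221e-01  a ← 22.324179 − (+3.553e-14/-2.221e-01) = 22.324179
converged: |Δa| < 1e-12 after 4 iterations
sag = a·(cosh(S/(2a)) − 1) = 22.324179·(cosh(0.682645) − 1) = 5.406749
T_max/T_min = cosh(S/(2a)) = 1.242193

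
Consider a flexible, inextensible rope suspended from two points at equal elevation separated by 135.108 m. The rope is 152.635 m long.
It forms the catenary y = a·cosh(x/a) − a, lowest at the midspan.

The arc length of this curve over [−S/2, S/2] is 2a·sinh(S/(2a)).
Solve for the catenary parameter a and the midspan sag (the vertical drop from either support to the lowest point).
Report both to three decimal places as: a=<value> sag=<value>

seed: a₀ = √(S³/(24(L−S))) = √(135.108³/(24·17.527)) = 76.570624
iter 1: u=0.882244  f(a)=+6.949e-01  f'(a)=-4.944e-01  a ← 76.570624 − (+6.949e-01/-4.944e-01) = 77.976039
iter 2: u=0.866343  f(a)=+1.959e-02  f'(a)=-4.669e-01  a ← 77.976039 − (+1.959e-02/-4.669e-01) = 78.018002
iter 3: u=0.865877  f(a)=+1.658e-05  f'(a)=-4.661e-01  a ← 78.018002 − (+1.658e-05/-4.661e-01) = 78.018038
iter 4: u=0.865877  f(a)=+1.188e-11  f'(a)=-4.661e-01  a ← 78.018038 − (+1.188e-11/-4.661e-01) = 78.018038
converged: |Δa| < 1e-12 after 4 iterations
sag = a·(cosh(S/(2a)) − 1) = 78.018038·(cosh(0.865877) − 1) = 31.120292
T_max/T_min = cosh(S/(2a)) = 1.398886

a=78.018 sag=31.120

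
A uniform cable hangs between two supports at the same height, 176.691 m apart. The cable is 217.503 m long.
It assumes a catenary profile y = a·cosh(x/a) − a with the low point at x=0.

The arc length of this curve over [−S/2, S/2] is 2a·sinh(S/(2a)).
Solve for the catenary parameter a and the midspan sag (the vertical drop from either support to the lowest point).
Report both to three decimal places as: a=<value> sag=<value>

a=77.518 sag=56.033

seed: a₀ = √(S³/(24(L−S))) = √(176.691³/(24·40.812)) = 75.045056
iter 1: u=1.177233  f(a)=+2.923e+00  f'(a)=-1.246e+00  a ← 75.045056 − (+2.923e+00/-1.246e+00) = 77.390976
iter 2: u=1.141548  f(a)=+1.427e-01  f'(a)=-1.127e+00  a ← 77.390976 − (+1.427e-01/-1.127e+00) = 77.517553
iter 3: u=1.139684  f(a)=+3.784e-04  f'(a)=-1.121e+00  a ← 77.517553 − (+3.784e-04/-1.121e+00) = 77.517890
iter 4: u=1.139679  f(a)=+2.678e-09  f'(a)=-1.121e+00  a ← 77.517890 − (+2.678e-09/-1.121e+00) = 77.517890
iter 5: u=1.139679  f(a)=+0.000e+00  f'(a)=-1.121e+00  a ← 77.517890 − (+0.000e+00/-1.121e+00) = 77.517890
converged: |Δa| < 1e-12 after 5 iterations
sag = a·(cosh(S/(2a)) − 1) = 77.517890·(cosh(1.139679) − 1) = 56.033269
T_max/T_min = cosh(S/(2a)) = 1.722843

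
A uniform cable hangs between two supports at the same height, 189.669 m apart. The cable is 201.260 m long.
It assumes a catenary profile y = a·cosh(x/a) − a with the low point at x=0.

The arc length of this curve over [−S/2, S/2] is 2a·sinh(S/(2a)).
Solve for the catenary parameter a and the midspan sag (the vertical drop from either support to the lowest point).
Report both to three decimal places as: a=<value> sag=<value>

seed: a₀ = √(S³/(24(L−S))) = √(189.669³/(24·11.591)) = 156.613234
iter 1: u=0.605533  f(a)=+2.144e-01  f'(a)=-1.535e-01  a ← 156.613234 − (+2.144e-01/-1.535e-01) = 158.009592
iter 2: u=0.600182  f(a)=+2.901e-03  f'(a)=-1.494e-01  a ← 158.009592 − (+2.901e-03/-1.494e-01) = 158.029009
iter 3: u=0.600108  f(a)=+5.473e-07  f'(a)=-1.493e-01  a ← 158.029009 − (+5.473e-07/-1.493e-01) = 158.029013
iter 4: u=0.600108  f(a)=-2.842e-14  f'(a)=-1.493e-01  a ← 158.029013 − (-2.842e-14/-1.493e-01) = 158.029013
converged: |Δa| < 1e-12 after 4 iterations
sag = a·(cosh(S/(2a)) − 1) = 158.029013·(cosh(0.600108) − 1) = 29.319768
T_max/T_min = cosh(S/(2a)) = 1.185534

a=158.029 sag=29.320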